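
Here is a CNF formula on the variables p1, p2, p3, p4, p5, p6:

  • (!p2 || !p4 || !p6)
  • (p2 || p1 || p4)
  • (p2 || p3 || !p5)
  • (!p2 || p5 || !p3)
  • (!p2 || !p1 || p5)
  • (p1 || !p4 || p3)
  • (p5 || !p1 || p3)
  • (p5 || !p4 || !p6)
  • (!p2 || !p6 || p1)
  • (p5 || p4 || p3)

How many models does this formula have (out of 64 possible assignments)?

19

Case analysis on p2 and p5:
  p2=1, p5=1: 9 of the 16 assignments to (p1,p3,p4,p6) work.
  p2=1, p5=0: a clause becomes empty — 0.
  p2=0, p5=1: p6 free; 3 ways for (p1,p3,p4) × 2^1 = 6.
  p2=0, p5=0: remaining (p1,p3,p4,p6) ∈ {(0,1,1,0); (1,1,0,0); (1,1,0,1); (1,1,1,0)} — 4.
Total: 9 + 0 + 6 + 4 = 19.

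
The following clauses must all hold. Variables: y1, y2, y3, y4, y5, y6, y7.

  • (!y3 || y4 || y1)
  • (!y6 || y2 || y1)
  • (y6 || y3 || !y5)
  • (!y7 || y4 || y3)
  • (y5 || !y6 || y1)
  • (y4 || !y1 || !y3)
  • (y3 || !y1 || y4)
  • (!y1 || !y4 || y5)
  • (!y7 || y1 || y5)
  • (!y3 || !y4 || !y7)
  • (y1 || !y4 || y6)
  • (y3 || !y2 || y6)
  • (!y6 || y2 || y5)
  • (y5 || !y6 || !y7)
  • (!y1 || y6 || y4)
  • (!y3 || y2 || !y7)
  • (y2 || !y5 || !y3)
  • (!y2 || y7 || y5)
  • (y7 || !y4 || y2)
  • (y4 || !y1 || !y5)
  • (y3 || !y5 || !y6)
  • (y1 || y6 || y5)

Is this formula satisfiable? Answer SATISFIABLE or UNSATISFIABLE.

SATISFIABLE

Branch on y1: take y1 = True.
Set y2 = True and propagate.
Try y3 = True.
  then y4 is forced to True.
  then y5 is forced to True.
  then y7 is forced to False.
y6 is now unconstrained; take y6 = False.
So y1 = T  y2 = T  y3 = T  y4 = T  y5 = T  y6 = F  y7 = F is a satisfying assignment.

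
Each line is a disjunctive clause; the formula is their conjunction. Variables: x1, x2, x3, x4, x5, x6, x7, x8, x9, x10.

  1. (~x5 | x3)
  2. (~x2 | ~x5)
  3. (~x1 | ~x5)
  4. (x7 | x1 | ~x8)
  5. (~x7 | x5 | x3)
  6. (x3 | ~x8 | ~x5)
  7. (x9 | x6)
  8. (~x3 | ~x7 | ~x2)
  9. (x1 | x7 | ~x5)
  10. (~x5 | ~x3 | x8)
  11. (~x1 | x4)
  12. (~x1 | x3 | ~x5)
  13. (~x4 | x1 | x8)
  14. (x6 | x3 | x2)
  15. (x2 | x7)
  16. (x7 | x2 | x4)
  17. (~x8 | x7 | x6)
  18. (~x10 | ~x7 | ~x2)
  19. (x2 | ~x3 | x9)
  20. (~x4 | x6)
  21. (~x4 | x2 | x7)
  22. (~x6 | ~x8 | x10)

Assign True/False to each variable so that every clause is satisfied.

x1=True, x2=True, x3=True, x4=True, x5=False, x6=True, x7=False, x8=False, x9=True, x10=False

x9 occurs only positively in the remaining clauses — set x9 = True.
Try x1 = True.
  then x5 is forced to False.
  then x4 is forced to True.
  then x6 is forced to True.
For the remaining variables, x2 = True, x3 = True, x7 = False, x8 = False, x10 = False works.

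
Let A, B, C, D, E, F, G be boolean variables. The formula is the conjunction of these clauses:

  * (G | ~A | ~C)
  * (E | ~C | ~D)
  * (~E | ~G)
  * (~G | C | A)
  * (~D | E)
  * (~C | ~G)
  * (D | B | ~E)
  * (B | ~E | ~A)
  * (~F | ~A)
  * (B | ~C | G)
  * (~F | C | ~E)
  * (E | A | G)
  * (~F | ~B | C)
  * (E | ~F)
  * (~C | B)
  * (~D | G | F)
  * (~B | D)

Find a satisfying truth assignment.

A=True, B=False, C=False, D=False, E=False, F=False, G=False

Set A = True and propagate.
  then F is forced to False.
Try B = False.
  then E is forced to False.
  then D is forced to False.
  then C is forced to False.
G is now unconstrained; take G = False.
Every clause has at least one true literal under this assignment.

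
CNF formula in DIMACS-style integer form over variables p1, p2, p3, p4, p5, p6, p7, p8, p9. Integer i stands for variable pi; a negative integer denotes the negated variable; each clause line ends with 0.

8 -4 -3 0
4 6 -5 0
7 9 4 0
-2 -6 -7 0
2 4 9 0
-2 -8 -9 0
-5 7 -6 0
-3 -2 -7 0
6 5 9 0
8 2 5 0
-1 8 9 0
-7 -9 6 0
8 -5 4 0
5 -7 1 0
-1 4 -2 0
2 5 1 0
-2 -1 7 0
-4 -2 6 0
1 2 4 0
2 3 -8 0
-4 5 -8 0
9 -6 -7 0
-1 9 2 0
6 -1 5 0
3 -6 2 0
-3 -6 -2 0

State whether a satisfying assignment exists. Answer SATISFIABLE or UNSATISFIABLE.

Try p1 = False.
Set p2 = True and propagate.
For the remaining variables, p3 = True, p4 = False, p5 = False, p6 = False, p7 = False, p8 = False, p9 = True works.
So p1=False, p2=True, p3=True, p4=False, p5=False, p6=False, p7=False, p8=False, p9=True is a satisfying assignment.

SATISFIABLE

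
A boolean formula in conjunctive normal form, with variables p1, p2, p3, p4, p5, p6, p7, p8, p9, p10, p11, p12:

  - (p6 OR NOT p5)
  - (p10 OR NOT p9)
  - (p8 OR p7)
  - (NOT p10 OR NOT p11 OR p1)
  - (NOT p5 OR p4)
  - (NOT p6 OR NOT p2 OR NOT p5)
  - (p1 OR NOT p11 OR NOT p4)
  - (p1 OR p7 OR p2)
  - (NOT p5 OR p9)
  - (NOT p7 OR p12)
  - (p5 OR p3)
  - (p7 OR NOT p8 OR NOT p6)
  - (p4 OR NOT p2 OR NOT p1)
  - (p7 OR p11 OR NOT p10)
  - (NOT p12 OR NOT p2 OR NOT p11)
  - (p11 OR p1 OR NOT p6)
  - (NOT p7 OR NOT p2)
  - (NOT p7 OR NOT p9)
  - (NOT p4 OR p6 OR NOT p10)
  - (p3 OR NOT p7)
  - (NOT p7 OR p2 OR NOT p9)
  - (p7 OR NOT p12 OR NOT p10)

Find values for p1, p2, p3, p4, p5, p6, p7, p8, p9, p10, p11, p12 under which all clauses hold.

p1=1, p2=1, p3=1, p4=1, p5=0, p6=0, p7=0, p8=1, p9=0, p10=0, p11=0, p12=1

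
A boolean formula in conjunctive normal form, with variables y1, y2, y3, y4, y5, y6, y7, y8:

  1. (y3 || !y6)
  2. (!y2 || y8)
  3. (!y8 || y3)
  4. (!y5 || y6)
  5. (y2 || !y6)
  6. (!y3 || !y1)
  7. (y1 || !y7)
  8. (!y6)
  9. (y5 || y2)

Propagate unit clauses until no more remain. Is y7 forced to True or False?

(!y6) stands alone — y6 = False.
From (y6 || !y5) and y6 = False: y5 = False.
(y5 || y2): since y5 = False, the clause reduces to (y2). y2 = True.
(!y2 || y8): since y2 = True, the clause reduces to (y8). y8 = True.
(y3 || !y8) with y8 = True leaves only y3, so y3 = True.
In (!y1 || !y3), !y3 is now false; !y1 must hold, so y1 = False.
(!y7 || y1): since y1 = False, the clause reduces to (!y7). y7 = False.

False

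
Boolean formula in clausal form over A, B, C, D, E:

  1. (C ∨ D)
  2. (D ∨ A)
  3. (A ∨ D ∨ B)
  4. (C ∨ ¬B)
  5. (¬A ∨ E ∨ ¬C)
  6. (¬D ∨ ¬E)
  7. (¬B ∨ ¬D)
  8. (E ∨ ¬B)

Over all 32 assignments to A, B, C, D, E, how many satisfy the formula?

5

The models are:
  A=0 B=0 C=0 D=1 E=0
  A=0 B=0 C=1 D=1 E=0
  A=1 B=0 C=0 D=1 E=0
  A=1 B=0 C=1 D=0 E=1
  A=1 B=1 C=1 D=0 E=1
Count: 5.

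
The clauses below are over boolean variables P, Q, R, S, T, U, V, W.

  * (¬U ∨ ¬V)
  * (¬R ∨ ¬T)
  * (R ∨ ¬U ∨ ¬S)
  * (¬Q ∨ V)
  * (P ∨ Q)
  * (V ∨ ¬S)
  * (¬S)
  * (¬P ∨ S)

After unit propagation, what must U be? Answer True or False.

Unit clause (¬S) sets S = False.
(¬P ∨ S): since S = False, the clause reduces to (¬P). P = False.
In (P ∨ Q), P is now false; Q must hold, so Q = True.
(V ∨ ¬Q) with Q = True leaves only V, so V = True.
(¬V ∨ ¬U): since V = True, the clause reduces to (¬U). U = False.

False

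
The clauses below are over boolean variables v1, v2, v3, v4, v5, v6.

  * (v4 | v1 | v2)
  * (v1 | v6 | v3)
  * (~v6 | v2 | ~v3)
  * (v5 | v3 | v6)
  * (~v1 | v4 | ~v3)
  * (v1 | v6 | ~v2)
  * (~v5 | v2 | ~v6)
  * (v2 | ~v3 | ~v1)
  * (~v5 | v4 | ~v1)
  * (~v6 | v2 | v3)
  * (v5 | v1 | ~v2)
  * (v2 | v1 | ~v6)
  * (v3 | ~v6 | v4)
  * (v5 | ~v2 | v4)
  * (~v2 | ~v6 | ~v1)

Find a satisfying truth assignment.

v1 = 1, v2 = 1, v3 = 1, v4 = 1, v5 = 1, v6 = 0

Check each clause:
  1. (v1 | v2 | v4) — v1 is true.
  2. (v6 | v3 | v1) — v1 is true.
  3. (~v6 | v2 | ~v3) — v2 is true.
  4. (v6 | v5 | v3) — v3 is true.
  5. (~v1 | v4 | ~v3) — v4 is true.
  6. (v6 | v1 | ~v2) — v1 is true.
  7. (~v5 | v2 | ~v6) — v2 is true.
  8. (~v1 | ~v3 | v2) — v2 is true.
  9. (~v5 | v4 | ~v1) — v4 is true.
  10. (v3 | v2 | ~v6) — ~v6 is true.
  11. (v1 | ~v2 | v5) — v1 is true.
  12. (v1 | v2 | ~v6) — v1 is true.
  13. (v4 | v3 | ~v6) — ~v6 is true.
  14. (~v2 | v4 | v5) — v4 is true.
  15. (~v2 | ~v6 | ~v1) — ~v6 is true.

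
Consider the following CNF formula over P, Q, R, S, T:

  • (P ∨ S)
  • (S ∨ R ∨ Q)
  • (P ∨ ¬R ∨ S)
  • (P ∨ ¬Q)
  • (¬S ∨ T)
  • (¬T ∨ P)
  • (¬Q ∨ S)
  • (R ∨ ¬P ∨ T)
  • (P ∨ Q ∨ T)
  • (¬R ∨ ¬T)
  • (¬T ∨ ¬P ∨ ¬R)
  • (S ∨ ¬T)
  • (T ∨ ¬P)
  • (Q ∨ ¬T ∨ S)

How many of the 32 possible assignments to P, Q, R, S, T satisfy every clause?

2

Satisfying assignments:
  P=T Q=F R=F S=T T=T
  P=T Q=T R=F S=T T=T
That's 2 in total.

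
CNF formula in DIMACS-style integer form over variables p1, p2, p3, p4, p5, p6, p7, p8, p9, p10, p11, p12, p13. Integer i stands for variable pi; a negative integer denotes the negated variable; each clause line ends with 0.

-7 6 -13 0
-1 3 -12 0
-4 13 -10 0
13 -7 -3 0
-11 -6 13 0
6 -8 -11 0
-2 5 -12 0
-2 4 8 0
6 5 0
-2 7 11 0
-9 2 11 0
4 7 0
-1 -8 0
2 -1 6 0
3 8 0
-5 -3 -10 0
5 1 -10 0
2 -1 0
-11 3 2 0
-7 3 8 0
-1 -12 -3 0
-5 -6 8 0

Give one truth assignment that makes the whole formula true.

Pure literal: p9 appears only negated; assign p9 = False.
Pure literal: p10 appears only negated; assign p10 = False.
Branch on p1: take p1 = False.
Try p2 = False.
The remaining clauses are satisfied by p3 = True, p4 = True, p5 = False, p6 = True, p7 = False, p8 = True, p11 = False, p12 = True, p13 = True.

p1=False, p2=False, p3=True, p4=True, p5=False, p6=True, p7=False, p8=True, p9=False, p10=False, p11=False, p12=True, p13=True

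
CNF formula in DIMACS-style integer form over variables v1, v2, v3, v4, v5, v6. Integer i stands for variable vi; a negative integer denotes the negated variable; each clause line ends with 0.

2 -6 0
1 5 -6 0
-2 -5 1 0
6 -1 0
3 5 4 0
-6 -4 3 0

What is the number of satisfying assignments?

15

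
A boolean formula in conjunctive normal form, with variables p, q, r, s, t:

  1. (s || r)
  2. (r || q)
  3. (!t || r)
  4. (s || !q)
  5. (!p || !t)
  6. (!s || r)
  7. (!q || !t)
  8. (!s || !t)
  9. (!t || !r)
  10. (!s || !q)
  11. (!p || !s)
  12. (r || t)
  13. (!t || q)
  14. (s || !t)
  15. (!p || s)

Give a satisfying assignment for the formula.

p=F  q=F  r=T  s=T  t=F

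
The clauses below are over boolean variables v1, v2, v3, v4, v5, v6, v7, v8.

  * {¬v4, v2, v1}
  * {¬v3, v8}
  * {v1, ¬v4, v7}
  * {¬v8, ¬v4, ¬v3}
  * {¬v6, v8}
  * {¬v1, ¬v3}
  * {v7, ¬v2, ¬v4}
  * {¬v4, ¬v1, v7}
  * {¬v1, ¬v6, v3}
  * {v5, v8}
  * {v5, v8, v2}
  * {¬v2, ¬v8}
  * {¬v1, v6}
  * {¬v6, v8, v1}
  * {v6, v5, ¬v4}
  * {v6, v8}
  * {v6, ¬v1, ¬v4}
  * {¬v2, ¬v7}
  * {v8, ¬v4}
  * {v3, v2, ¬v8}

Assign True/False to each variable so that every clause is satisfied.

Pure literal: v4 appears only negated; assign v4 = False.
Pure literal: v5 appears only positively; assign v5 = True.
Try v1 = False.
For the remaining variables, v2 = False, v3 = True, v6 = False, v7 = True, v8 = True works.

v1=F, v2=F, v3=T, v4=F, v5=T, v6=F, v7=T, v8=T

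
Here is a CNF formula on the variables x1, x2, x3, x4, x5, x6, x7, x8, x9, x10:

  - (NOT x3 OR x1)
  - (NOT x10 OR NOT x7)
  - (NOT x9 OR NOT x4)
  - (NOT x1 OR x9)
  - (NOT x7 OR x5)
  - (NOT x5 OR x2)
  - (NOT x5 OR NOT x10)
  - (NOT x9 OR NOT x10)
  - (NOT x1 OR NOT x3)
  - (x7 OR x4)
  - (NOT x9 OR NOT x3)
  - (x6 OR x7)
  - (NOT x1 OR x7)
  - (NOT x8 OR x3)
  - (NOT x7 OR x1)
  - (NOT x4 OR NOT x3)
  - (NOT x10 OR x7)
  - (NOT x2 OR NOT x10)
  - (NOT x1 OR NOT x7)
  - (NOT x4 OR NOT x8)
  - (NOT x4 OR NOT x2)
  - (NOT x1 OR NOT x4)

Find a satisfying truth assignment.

x1 = 0, x2 = 0, x3 = 0, x4 = 1, x5 = 0, x6 = 1, x7 = 0, x8 = 0, x9 = 0, x10 = 0

Check each clause:
  1. (NOT x3 OR x1) — NOT x3 is true.
  2. (NOT x10 OR NOT x7) — NOT x7 is true.
  3. (NOT x9 OR NOT x4) — NOT x9 is true.
  4. (NOT x1 OR x9) — NOT x1 is true.
  5. (x5 OR NOT x7) — NOT x7 is true.
  6. (x2 OR NOT x5) — NOT x5 is true.
  7. (NOT x10 OR NOT x5) — NOT x5 is true.
  8. (NOT x10 OR NOT x9) — NOT x10 is true.
  9. (NOT x3 OR NOT x1) — NOT x3 is true.
  10. (x4 OR x7) — x4 is true.
  11. (NOT x3 OR NOT x9) — NOT x3 is true.
  12. (x7 OR x6) — x6 is true.
  13. (NOT x1 OR x7) — NOT x1 is true.
  14. (NOT x8 OR x3) — NOT x8 is true.
  15. (NOT x7 OR x1) — NOT x7 is true.
  16. (NOT x4 OR NOT x3) — NOT x3 is true.
  17. (NOT x10 OR x7) — NOT x10 is true.
  18. (NOT x10 OR NOT x2) — NOT x2 is true.
  19. (NOT x7 OR NOT x1) — NOT x7 is true.
  20. (NOT x4 OR NOT x8) — NOT x8 is true.
  21. (NOT x4 OR NOT x2) — NOT x2 is true.
  22. (NOT x4 OR NOT x1) — NOT x1 is true.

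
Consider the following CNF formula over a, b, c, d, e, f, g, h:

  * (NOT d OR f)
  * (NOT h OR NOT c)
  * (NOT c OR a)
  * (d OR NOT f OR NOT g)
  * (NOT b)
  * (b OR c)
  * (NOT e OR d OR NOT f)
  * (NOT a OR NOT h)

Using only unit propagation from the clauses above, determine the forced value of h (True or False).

False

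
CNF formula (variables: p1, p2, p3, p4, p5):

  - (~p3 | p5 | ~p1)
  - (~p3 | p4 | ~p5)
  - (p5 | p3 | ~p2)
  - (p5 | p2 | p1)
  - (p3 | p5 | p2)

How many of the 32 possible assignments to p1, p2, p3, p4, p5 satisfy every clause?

14

Split on p5, then p3.
  p5=1, p3=1: remaining (p1,p2,p4) ∈ {(0,0,1); (0,1,1); (1,0,1); (1,1,1)} — 4.
  p5=1, p3=0: p1, p2, p4 free → 2^3 = 8.
  p5=0, p3=1: remaining (p1,p2,p4) ∈ {(0,1,0); (0,1,1)} — 2.
  p5=0, p3=0: a clause becomes empty — 0.
Total: 4 + 8 + 2 + 0 = 14.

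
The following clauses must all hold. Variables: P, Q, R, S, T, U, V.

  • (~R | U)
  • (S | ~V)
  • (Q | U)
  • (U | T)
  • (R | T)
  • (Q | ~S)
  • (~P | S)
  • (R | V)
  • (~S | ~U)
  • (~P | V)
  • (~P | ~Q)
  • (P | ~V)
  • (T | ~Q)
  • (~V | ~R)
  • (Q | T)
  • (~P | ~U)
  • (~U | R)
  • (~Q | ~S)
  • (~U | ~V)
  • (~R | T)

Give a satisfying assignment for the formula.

P = False, Q = False, R = True, S = False, T = True, U = True, V = False

Pure literal: T appears only positively; assign T = True.
Branch on P: take P = False.
  then V is forced to False.
  then R is forced to True.
  then U is forced to True.
  then S is forced to False.
Q is now unconstrained; take Q = False.
Every clause has at least one true literal under this assignment.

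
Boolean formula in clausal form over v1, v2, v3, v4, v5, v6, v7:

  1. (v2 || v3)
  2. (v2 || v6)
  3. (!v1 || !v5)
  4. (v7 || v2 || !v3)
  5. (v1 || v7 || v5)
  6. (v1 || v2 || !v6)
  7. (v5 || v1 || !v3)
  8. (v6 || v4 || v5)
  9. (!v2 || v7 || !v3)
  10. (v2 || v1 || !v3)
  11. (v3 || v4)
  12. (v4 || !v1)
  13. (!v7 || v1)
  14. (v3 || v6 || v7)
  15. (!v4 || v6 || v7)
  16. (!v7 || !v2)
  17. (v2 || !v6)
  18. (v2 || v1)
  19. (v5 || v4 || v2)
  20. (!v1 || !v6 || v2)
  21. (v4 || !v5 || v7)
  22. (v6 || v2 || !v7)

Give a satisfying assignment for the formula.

Set v1 = True and propagate.
  then v5 is forced to False.
  then v4 is forced to True.
The remaining clauses are satisfied by v2 = True, v3 = False, v6 = True, v7 = False.
Every clause has at least one true literal under this assignment.

v1 = True, v2 = True, v3 = False, v4 = True, v5 = False, v6 = True, v7 = False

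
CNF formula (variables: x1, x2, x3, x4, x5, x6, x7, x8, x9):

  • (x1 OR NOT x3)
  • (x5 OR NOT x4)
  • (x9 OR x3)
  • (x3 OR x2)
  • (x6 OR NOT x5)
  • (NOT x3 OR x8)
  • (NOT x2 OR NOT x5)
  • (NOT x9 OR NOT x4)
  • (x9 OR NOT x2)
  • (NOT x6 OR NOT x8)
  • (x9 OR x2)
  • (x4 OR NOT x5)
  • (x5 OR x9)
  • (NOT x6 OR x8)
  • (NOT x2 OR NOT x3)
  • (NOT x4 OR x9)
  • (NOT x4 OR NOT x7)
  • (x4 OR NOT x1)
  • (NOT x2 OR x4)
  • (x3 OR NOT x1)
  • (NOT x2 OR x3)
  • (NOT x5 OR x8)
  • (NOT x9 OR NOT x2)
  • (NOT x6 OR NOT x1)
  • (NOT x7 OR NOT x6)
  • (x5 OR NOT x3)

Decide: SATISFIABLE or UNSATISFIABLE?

x2 = True:
  propagation gives x5=False, x4=False; an empty clause results — contradiction.
x2 = False:
  propagation gives x3=True, x1=True, x8=True, x6=False; an empty clause results — contradiction.
Every branch closes, so no satisfying assignment exists.

UNSATISFIABLE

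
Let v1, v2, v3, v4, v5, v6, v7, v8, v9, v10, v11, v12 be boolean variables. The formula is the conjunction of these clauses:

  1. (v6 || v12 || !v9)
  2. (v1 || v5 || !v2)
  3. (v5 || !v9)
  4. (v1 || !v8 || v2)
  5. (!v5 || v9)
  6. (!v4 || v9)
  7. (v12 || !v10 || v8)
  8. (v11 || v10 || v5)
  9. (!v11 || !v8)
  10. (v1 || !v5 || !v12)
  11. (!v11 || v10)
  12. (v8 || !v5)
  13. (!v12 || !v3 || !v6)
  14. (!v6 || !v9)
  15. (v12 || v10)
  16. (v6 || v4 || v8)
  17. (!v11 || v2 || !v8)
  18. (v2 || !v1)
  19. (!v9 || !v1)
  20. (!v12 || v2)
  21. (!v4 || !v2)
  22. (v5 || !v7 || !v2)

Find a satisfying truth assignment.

v7 occurs only negated in the remaining clauses — set v7 = False.
Try v1 = True.
  then v2 is forced to True.
  then v9 is forced to False.
  then v5 is forced to False.
  then v4 is forced to False.
Set v3 = True and propagate.
Branch on v6: take v6 = False.
  then v8 is forced to True.
  then v11 is forced to False.
  then v10 is forced to True.
v12 is now unconstrained; take v12 = False.

v1=True  v2=True  v3=True  v4=False  v5=False  v6=False  v7=False  v8=True  v9=False  v10=True  v11=False  v12=False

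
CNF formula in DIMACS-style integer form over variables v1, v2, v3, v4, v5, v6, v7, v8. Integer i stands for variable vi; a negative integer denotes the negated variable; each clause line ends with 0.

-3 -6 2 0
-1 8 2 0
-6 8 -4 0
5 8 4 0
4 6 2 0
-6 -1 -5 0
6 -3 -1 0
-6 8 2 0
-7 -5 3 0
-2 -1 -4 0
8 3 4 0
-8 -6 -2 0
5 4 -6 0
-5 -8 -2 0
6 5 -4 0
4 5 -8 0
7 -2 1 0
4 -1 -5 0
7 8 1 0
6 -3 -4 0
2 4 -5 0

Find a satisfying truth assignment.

v1=F, v2=T, v3=T, v4=F, v5=T, v6=F, v7=T, v8=F

Try v1 = False.
Try v2 = True.
  then v7 is forced to True.
For the remaining variables, v3 = True, v4 = False, v5 = True, v6 = False, v8 = False works.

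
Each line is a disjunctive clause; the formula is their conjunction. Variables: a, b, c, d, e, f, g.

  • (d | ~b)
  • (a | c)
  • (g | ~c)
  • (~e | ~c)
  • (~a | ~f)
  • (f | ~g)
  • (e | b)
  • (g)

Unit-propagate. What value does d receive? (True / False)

Unit clause (g) sets g = True.
(f | ~g): since g = True, the clause reduces to (f). f = True.
From (~a | ~f) and f = True: a = False.
From (a | c) and a = False: c = True.
(~e | ~c) with c = True leaves only ~e, so e = False.
(b | e) with e = False leaves only b, so b = True.
(d | ~b): since b = True, the clause reduces to (d). d = True.

True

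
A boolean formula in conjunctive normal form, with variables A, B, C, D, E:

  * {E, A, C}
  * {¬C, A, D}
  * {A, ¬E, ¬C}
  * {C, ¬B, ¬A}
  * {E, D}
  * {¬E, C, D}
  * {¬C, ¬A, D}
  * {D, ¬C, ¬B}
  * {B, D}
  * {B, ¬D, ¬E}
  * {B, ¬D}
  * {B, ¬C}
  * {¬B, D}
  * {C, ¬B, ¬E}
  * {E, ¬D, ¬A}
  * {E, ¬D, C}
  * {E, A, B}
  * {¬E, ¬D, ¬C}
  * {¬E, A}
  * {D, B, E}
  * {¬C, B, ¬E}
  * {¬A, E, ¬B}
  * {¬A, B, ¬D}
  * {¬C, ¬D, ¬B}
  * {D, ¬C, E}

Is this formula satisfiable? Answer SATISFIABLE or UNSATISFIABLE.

UNSATISFIABLE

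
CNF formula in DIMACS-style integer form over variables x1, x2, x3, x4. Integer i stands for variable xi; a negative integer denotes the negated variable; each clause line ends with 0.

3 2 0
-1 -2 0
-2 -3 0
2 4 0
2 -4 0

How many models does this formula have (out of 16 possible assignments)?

2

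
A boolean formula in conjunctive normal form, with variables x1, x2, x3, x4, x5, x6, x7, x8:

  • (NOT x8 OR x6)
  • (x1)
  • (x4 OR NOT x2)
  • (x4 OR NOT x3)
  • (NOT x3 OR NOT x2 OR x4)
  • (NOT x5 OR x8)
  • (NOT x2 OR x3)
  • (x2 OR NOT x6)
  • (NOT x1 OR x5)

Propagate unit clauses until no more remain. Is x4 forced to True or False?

True

(x1) stands alone — x1 = True.
(NOT x1 OR x5) with x1 = True leaves only x5, so x5 = True.
(NOT x5 OR x8) with x5 = True leaves only x8, so x8 = True.
From (x6 OR NOT x8) and x8 = True: x6 = True.
(x2 OR NOT x6): since x6 = True, the clause reduces to (x2). x2 = True.
(x4 OR NOT x2): since x2 = True, the clause reduces to (x4). x4 = True.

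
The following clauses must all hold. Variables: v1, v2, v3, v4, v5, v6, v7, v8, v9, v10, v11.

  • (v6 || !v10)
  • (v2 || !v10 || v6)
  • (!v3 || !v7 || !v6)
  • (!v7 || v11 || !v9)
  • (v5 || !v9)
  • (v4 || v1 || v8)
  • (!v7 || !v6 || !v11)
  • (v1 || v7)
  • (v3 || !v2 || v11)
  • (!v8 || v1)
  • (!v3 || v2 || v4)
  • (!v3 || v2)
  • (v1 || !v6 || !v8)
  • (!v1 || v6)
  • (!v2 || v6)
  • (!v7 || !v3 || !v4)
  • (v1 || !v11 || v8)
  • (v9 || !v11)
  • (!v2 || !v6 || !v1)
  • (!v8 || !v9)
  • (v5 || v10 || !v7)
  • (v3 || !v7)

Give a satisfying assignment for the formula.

v1 = 1  v2 = 0  v3 = 0  v4 = 0  v5 = 1  v6 = 1  v7 = 0  v8 = 0  v9 = 0  v10 = 0  v11 = 0

Pure literal: v5 appears only positively; assign v5 = True.
Try v1 = True.
  then v6 is forced to True.
  then v2 is forced to False.
  then v3 is forced to False.
  then v7 is forced to False.
Set v8 = False and propagate.
For the remaining variables, v4 = False, v9 = False, v10 = False, v11 = False works.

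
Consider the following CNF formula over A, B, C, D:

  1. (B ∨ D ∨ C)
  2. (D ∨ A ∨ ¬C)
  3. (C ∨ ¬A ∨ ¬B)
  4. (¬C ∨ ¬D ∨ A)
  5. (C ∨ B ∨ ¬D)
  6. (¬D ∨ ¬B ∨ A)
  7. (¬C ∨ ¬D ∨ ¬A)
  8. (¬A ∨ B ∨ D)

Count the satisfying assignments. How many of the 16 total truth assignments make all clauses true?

2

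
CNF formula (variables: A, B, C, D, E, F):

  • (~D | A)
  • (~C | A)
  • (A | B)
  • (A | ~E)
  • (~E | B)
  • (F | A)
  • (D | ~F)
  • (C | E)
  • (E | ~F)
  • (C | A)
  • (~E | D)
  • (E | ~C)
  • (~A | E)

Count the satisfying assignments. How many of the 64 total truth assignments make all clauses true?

4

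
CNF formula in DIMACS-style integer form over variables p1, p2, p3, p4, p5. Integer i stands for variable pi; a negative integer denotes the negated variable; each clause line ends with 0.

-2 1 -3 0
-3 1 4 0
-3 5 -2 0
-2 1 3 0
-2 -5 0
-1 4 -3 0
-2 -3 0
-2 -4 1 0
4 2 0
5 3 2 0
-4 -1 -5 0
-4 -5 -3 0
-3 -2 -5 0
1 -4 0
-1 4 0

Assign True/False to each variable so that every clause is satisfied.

Try p1 = True.
  then p4 is forced to True.
  then p5 is forced to False.
The remaining clauses are satisfied by p2 = True, p3 = False.
Check each clause:
  1. (!p2 || !p3 || p1) — p1 is true.
  2. (!p3 || p4 || p1) — p1 is true.
  3. (p5 || !p3 || !p2) — !p3 is true.
  4. (!p2 || p3 || p1) — p1 is true.
  5. (!p5 || !p2) — !p5 is true.
  6. (p4 || !p1 || !p3) — p4 is true.
  7. (!p3 || !p2) — !p3 is true.
  8. (p1 || !p2 || !p4) — p1 is true.
  9. (p4 || p2) — p2 is true.
  10. (p3 || p2 || p5) — p2 is true.
  11. (!p1 || !p5 || !p4) — !p5 is true.
  12. (!p4 || !p3 || !p5) — !p5 is true.
  13. (!p2 || !p3 || !p5) — !p5 is true.
  14. (p1 || !p4) — p1 is true.
  15. (!p1 || p4) — p4 is true.

p1=1, p2=1, p3=0, p4=1, p5=0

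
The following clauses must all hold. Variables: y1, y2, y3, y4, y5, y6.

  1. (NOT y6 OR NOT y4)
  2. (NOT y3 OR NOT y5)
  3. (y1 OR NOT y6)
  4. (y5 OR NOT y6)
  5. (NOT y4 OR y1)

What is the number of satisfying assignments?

20

Split on y6, then y1.
  y6=T, y1=T: remaining (y2,y3,y4,y5) ∈ {(F,F,F,T); (T,F,F,T)} — 2.
  y6=T, y1=F: a clause becomes empty — 0.
  y6=F, y1=T: y2, y4 free; 3 ways for (y3,y5) × 2^2 = 12.
  y6=F, y1=F: y2 free; 3 ways for (y3,y4,y5) × 2^1 = 6.
Total: 2 + 0 + 12 + 6 = 20.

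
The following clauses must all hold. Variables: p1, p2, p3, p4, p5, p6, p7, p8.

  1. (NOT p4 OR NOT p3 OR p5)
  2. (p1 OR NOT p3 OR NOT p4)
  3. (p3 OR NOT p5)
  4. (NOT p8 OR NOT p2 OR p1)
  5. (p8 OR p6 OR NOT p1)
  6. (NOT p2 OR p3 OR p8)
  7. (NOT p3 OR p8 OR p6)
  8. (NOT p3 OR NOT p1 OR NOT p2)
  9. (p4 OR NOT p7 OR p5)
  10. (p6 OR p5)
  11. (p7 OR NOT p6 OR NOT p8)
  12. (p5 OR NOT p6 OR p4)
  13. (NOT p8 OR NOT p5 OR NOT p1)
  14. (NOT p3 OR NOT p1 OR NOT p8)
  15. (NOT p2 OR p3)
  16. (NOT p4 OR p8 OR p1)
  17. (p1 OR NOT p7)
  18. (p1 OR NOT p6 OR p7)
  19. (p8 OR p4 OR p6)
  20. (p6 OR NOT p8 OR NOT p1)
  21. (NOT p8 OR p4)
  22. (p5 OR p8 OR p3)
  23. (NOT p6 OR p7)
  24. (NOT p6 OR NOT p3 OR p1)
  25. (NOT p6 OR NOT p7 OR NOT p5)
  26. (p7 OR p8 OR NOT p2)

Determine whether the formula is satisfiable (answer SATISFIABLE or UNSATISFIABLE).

p2 occurs only negated in the remaining clauses — set p2 = False.
Set p1 = True and propagate.
Branch on p3: take p3 = False.
  then p5 is forced to False.
  then p6 is forced to True.
  then p4 is forced to True.
  then p8 is forced to True.
  then p7 is forced to True.
So p1=True, p2=False, p3=False, p4=True, p5=False, p6=True, p7=True, p8=True is a satisfying assignment.

SATISFIABLE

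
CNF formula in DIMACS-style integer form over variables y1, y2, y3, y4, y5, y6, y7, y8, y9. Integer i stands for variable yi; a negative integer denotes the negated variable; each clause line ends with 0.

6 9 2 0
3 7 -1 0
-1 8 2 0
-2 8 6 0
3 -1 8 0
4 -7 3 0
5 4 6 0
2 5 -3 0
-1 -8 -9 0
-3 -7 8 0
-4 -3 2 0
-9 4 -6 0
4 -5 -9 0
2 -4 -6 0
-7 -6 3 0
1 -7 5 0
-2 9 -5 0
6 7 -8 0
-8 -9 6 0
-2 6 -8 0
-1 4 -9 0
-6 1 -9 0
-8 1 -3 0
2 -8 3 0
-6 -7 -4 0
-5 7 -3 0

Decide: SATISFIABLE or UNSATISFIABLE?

Try y1 = True.
Branch on y2: take y2 = True.
Branch on y3: take y3 = True.
For the remaining variables, y4 = True, y5 = False, y6 = True, y7 = False, y8 = False, y9 = False works.
Every clause has at least one true literal under this assignment.
So y1=1  y2=1  y3=1  y4=1  y5=0  y6=1  y7=0  y8=0  y9=0 is a satisfying assignment.

SATISFIABLE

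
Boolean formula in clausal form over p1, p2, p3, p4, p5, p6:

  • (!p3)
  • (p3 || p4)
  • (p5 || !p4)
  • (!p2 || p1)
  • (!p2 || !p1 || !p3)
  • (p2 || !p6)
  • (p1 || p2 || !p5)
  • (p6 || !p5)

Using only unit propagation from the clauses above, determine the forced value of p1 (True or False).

(!p3) is a unit clause: p3 = False.
(p3 || p4): since p3 = False, the clause reduces to (p4). p4 = True.
In (!p4 || p5), !p4 is now false; p5 must hold, so p5 = True.
In (p6 || !p5), !p5 is now false; p6 must hold, so p6 = True.
In (!p6 || p2), !p6 is now false; p2 must hold, so p2 = True.
In (!p2 || p1), !p2 is now false; p1 must hold, so p1 = True.

True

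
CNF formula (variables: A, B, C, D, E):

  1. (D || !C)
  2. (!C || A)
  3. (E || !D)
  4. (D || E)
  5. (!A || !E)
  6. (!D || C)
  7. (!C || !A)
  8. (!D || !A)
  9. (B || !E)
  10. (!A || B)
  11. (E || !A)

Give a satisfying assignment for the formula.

A = False  B = True  C = False  D = False  E = True

Check each clause:
  1. (D || !C) — !C is true.
  2. (!C || A) — !C is true.
  3. (!D || E) — !D is true.
  4. (D || E) — E is true.
  5. (!E || !A) — !A is true.
  6. (!D || C) — !D is true.
  7. (!C || !A) — !C is true.
  8. (!A || !D) — !D is true.
  9. (B || !E) — B is true.
  10. (B || !A) — B is true.
  11. (E || !A) — E is true.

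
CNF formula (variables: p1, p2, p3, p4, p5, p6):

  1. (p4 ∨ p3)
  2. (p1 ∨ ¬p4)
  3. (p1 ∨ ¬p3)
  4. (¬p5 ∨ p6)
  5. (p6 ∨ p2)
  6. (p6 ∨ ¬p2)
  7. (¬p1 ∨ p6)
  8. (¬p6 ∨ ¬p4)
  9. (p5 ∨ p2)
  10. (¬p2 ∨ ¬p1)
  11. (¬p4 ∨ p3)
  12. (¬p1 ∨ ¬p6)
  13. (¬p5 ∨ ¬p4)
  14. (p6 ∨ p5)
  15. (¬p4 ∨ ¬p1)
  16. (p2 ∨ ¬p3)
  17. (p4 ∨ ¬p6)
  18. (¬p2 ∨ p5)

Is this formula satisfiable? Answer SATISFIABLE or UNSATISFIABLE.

UNSATISFIABLE

p6 = True:
  propagation gives p4=False; an empty clause results — contradiction.
p6 = False:
  propagation gives p5=False; an empty clause results — contradiction.
Every branch closes, so no satisfying assignment exists.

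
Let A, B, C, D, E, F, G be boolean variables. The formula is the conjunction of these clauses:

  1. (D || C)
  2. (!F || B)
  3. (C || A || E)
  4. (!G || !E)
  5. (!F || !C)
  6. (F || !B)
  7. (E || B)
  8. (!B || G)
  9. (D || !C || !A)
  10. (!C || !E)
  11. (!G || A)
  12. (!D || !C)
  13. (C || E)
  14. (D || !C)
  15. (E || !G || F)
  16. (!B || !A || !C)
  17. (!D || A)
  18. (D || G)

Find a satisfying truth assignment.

Set A = True and propagate.
Try B = False.
  then F is forced to False.
  then E is forced to True.
  then G is forced to False.
  then C is forced to False.
  then D is forced to True.

A=T, B=F, C=F, D=T, E=T, F=F, G=F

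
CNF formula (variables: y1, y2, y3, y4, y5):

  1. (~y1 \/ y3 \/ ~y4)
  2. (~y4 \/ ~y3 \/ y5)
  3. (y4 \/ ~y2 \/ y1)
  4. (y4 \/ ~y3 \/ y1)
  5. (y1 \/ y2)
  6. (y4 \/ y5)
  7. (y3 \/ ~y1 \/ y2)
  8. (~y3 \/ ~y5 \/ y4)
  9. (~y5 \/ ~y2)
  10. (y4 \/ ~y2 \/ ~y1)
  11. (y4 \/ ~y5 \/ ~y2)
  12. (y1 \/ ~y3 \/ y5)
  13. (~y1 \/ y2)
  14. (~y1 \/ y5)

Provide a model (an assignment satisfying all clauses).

y1=F, y2=T, y3=F, y4=T, y5=F

Check each clause:
  1. (y3 \/ ~y4 \/ ~y1) — ~y1 is true.
  2. (y5 \/ ~y3 \/ ~y4) — ~y3 is true.
  3. (~y2 \/ y4 \/ y1) — y4 is true.
  4. (~y3 \/ y1 \/ y4) — y4 is true.
  5. (y2 \/ y1) — y2 is true.
  6. (y5 \/ y4) — y4 is true.
  7. (y2 \/ y3 \/ ~y1) — y2 is true.
  8. (y4 \/ ~y5 \/ ~y3) — ~y5 is true.
  9. (~y5 \/ ~y2) — ~y5 is true.
  10. (~y1 \/ ~y2 \/ y4) — y4 is true.
  11. (~y5 \/ y4 \/ ~y2) — ~y5 is true.
  12. (y5 \/ y1 \/ ~y3) — ~y3 is true.
  13. (y2 \/ ~y1) — y2 is true.
  14. (~y1 \/ y5) — ~y1 is true.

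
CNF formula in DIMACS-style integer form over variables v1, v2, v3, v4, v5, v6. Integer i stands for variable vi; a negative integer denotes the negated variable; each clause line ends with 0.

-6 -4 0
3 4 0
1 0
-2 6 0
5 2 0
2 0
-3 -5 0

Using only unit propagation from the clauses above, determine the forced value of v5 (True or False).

(v1) is a unit clause: v1 = True.
Unit clause (v2) sets v2 = True.
From (NOT v2 OR v6) and v2 = True: v6 = True.
(NOT v6 OR NOT v4): since v6 = True, the clause reduces to (NOT v4). v4 = False.
In (v4 OR v3), v4 is now false; v3 must hold, so v3 = True.
In (NOT v5 OR NOT v3), NOT v3 is now false; NOT v5 must hold, so v5 = False.

False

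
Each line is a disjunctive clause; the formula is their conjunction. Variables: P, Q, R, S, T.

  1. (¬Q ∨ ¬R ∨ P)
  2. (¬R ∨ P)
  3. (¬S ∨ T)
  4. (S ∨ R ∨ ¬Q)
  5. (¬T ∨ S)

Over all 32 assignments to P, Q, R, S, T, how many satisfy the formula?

Split on R, then S.
  R=1, S=1: remaining (P,Q,T) ∈ {(1,0,1); (1,1,1)} — 2.
  R=1, S=0: remaining (P,Q,T) ∈ {(1,0,0); (1,1,0)} — 2.
  R=0, S=1: remaining (P,Q,T) ∈ {(0,0,1); (0,1,1); (1,0,1); (1,1,1)} — 4.
  R=0, S=0: remaining (P,Q,T) ∈ {(0,0,0); (1,0,0)} — 2.
Total: 2 + 2 + 4 + 2 = 10.

10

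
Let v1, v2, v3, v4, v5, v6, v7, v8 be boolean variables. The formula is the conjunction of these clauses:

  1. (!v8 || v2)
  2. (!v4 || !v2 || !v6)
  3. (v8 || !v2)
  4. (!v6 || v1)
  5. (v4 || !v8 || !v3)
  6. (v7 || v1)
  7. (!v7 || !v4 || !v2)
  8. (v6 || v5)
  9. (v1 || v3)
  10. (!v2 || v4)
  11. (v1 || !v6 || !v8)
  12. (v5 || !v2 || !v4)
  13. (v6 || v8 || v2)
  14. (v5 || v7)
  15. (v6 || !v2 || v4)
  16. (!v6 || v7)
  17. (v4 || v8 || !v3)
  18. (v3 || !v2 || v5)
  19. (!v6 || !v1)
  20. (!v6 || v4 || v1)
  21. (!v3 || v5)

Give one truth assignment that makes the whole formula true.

v1=True, v2=True, v3=True, v4=True, v5=True, v6=False, v7=False, v8=True

Pure literal: v5 appears only positively; assign v5 = True.
Try v1 = True.
  then v6 is forced to False.
Set v2 = True and propagate.
  then v8 is forced to True.
  then v4 is forced to True.
  then v7 is forced to False.
v3 is now unconstrained; take v3 = True.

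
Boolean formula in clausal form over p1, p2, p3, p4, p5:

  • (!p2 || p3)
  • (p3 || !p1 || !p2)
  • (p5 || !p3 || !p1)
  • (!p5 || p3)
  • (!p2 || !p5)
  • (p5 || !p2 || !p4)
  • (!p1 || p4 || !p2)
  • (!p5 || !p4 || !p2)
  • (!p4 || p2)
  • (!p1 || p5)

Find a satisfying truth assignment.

p1=F, p2=F, p3=F, p4=F, p5=F

p1 occurs only negated in the remaining clauses — set p1 = False.
Set p2 = False and propagate.
  then p4 is forced to False.
Try p3 = False.
  then p5 is forced to False.
Check each clause:
  1. (!p2 || p3) — !p2 is true.
  2. (!p2 || p3 || !p1) — !p1 is true.
  3. (!p1 || p5 || !p3) — !p3 is true.
  4. (p3 || !p5) — !p5 is true.
  5. (!p5 || !p2) — !p5 is true.
  6. (!p4 || p5 || !p2) — !p4 is true.
  7. (!p2 || !p1 || p4) — !p1 is true.
  8. (!p5 || !p4 || !p2) — !p5 is true.
  9. (!p4 || p2) — !p4 is true.
  10. (p5 || !p1) — !p1 is true.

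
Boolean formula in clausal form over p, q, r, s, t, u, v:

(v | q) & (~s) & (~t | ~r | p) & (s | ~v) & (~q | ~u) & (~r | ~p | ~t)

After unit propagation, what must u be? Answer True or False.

(~s) is a unit clause: s = False.
(~v | s): since s = False, the clause reduces to (~v). v = False.
From (q | v) and v = False: q = True.
(~q | ~u) with q = True leaves only ~u, so u = False.

False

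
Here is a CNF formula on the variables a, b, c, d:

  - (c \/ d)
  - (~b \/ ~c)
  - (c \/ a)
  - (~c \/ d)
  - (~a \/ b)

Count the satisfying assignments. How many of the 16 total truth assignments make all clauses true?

The models are:
  a=F b=F c=T d=T
  a=T b=T c=F d=T
That's 2 in total.

2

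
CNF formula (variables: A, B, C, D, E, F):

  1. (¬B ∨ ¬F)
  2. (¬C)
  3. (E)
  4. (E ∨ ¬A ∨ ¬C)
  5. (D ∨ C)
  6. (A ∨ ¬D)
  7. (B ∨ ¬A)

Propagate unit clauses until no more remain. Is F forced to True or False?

False

(¬C) stands alone — C = False.
(E) is a unit clause: E = True.
From (D ∨ C) and C = False: D = True.
In (¬D ∨ A), ¬D is now false; A must hold, so A = True.
From (¬A ∨ B) and A = True: B = True.
In (¬B ∨ ¬F), ¬B is now false; ¬F must hold, so F = False.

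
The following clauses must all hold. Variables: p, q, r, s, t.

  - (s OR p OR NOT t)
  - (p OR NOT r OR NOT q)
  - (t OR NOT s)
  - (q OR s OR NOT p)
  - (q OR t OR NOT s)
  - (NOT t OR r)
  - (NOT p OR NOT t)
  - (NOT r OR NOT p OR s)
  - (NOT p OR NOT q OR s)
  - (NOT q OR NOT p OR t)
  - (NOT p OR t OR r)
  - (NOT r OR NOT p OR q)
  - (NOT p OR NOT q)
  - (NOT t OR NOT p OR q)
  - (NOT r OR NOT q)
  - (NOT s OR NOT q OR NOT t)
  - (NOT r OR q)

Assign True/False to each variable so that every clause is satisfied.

p=False  q=True  r=False  s=False  t=False

Try p = False.
Set q = True and propagate.
  then r is forced to False.
  then t is forced to False.
  then s is forced to False.
Every clause has at least one true literal under this assignment.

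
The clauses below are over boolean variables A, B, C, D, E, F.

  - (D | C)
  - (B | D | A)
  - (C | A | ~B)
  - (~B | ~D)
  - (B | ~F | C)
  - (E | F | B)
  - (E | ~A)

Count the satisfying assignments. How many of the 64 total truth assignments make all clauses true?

15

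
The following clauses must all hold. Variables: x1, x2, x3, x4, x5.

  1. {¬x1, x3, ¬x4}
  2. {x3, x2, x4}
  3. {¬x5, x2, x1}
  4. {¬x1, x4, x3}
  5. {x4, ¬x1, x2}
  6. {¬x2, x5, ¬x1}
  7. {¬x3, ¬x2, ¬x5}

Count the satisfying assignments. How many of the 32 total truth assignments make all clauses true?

11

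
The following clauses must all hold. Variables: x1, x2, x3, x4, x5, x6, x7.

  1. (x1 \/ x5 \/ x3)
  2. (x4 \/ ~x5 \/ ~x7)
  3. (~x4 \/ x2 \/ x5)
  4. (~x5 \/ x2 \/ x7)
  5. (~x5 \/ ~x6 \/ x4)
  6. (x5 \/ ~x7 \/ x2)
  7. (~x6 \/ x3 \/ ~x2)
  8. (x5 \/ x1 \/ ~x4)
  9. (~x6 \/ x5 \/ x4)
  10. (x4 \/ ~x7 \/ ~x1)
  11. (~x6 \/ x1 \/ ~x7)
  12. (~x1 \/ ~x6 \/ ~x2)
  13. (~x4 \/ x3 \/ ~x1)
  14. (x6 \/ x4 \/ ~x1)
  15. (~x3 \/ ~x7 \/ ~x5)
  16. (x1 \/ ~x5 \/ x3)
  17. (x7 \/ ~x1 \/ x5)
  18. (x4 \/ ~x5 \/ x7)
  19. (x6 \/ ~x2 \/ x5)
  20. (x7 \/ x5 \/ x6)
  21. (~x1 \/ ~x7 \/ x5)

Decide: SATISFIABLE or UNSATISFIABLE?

SATISFIABLE

Try x1 = False.
Try x2 = True.
Try x3 = True.
For the remaining variables, x4 = True, x5 = True, x6 = True, x7 = False works.
So x1 = False, x2 = True, x3 = True, x4 = True, x5 = True, x6 = True, x7 = False is a satisfying assignment.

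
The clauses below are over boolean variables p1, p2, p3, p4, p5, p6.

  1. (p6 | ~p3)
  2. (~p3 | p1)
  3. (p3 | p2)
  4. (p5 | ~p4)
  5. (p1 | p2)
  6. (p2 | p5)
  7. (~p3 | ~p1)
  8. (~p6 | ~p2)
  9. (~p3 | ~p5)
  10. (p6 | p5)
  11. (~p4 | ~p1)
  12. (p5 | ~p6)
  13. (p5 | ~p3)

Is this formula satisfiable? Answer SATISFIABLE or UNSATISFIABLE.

p4 occurs only negated in the remaining clauses — set p4 = False.
Branch on p1: take p1 = True.
  then p3 is forced to False.
  then p2 is forced to True.
  then p6 is forced to False.
  then p5 is forced to True.
Every clause has at least one true literal under this assignment.
So p1=T, p2=T, p3=F, p4=F, p5=T, p6=F is a satisfying assignment.

SATISFIABLE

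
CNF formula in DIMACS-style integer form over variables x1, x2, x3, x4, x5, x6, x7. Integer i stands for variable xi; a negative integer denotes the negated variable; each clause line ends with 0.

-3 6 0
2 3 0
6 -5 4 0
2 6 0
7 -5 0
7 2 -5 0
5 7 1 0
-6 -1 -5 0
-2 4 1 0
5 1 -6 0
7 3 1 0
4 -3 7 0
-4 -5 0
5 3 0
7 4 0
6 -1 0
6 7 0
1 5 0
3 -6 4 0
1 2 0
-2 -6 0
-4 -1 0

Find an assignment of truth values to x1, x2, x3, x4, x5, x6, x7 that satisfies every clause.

x1=T, x2=F, x3=T, x4=F, x5=F, x6=T, x7=T

x7 occurs only positively in the remaining clauses — set x7 = True.
Try x1 = True.
  then x6 is forced to True.
  then x5 is forced to False.
  then x3 is forced to True.
  then x2 is forced to False.
  then x4 is forced to False.
Every clause has at least one true literal under this assignment.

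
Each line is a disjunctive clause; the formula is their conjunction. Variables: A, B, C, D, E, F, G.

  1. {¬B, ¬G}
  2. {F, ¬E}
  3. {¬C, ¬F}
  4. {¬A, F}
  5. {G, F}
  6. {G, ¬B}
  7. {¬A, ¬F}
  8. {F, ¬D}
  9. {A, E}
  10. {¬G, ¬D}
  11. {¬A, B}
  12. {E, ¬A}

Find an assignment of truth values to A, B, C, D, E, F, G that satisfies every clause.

A = F, B = F, C = F, D = F, E = T, F = T, G = T

Pure literal: C appears only negated; assign C = False.
D occurs only negated in the remaining clauses — set D = False.
Try A = False.
  then E is forced to True.
  then F is forced to True.
Set B = False and propagate.
G is now unconstrained; take G = True.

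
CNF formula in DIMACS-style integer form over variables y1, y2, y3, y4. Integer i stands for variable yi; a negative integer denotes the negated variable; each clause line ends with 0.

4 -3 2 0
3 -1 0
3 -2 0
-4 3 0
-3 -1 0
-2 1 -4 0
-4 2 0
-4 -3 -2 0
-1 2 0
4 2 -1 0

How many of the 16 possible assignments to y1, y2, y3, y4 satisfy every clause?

2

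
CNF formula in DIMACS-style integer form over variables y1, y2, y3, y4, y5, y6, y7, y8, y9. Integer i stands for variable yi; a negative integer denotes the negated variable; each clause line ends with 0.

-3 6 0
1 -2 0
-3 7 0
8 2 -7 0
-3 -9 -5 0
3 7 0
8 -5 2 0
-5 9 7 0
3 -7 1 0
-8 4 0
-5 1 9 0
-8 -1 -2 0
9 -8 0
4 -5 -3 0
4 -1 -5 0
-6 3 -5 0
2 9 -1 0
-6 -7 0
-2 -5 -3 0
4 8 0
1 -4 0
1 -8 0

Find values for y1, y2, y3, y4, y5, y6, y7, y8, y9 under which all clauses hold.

Pure literal: y5 appears only negated; assign y5 = False.
Try y1 = True.
Set y2 = True and propagate.
  then y8 is forced to False.
  then y4 is forced to True.
The remaining clauses are satisfied by y3 = False, y6 = False, y7 = True, y9 = True.
Every clause has at least one true literal under this assignment.
Check each clause:
  1. (y6 OR NOT y3) — NOT y3 is true.
  2. (y1 OR NOT y2) — y1 is true.
  3. (NOT y3 OR y7) — NOT y3 is true.
  4. (NOT y7 OR y8 OR y2) — y2 is true.
  5. (NOT y3 OR NOT y5 OR NOT y9) — NOT y5 is true.
  6. (y7 OR y3) — y7 is true.
  7. (y2 OR NOT y5 OR y8) — y2 is true.
  8. (NOT y5 OR y9 OR y7) — y9 is true.
  9. (NOT y7 OR y1 OR y3) — y1 is true.
  10. (y4 OR NOT y8) — NOT y8 is true.
  11. (y9 OR NOT y5 OR y1) — y9 is true.
  12. (NOT y1 OR NOT y2 OR NOT y8) — NOT y8 is true.
  13. (NOT y8 OR y9) — NOT y8 is true.
  14. (y4 OR NOT y5 OR NOT y3) — NOT y5 is true.
  15. (NOT y5 OR y4 OR NOT y1) — NOT y5 is true.
  16. (NOT y6 OR y3 OR NOT y5) — NOT y6 is true.
  17. (NOT y1 OR y2 OR y9) — y9 is true.
  18. (NOT y7 OR NOT y6) — NOT y6 is true.
  19. (NOT y3 OR NOT y5 OR NOT y2) — NOT y5 is true.
  20. (y8 OR y4) — y4 is true.
  21. (NOT y4 OR y1) — y1 is true.
  22. (NOT y8 OR y1) — NOT y8 is true.

y1 = True, y2 = True, y3 = False, y4 = True, y5 = False, y6 = False, y7 = True, y8 = False, y9 = True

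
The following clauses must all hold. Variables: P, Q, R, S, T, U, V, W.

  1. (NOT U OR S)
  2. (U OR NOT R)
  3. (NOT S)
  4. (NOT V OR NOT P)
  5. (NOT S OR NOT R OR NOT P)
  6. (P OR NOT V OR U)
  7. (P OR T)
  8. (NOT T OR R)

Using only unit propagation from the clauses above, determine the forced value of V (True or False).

False

(NOT S) stands alone — S = False.
(NOT U OR S): since S = False, the clause reduces to (NOT U). U = False.
(U OR NOT R): since U = False, the clause reduces to (NOT R). R = False.
(NOT T OR R) with R = False leaves only NOT T, so T = False.
(P OR T) with T = False leaves only P, so P = True.
(NOT P OR NOT V) with P = True leaves only NOT V, so V = False.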